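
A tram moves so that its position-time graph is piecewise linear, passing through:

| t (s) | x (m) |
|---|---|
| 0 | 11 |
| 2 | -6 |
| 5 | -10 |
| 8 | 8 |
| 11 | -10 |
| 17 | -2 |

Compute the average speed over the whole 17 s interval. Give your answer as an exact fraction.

Average speed = (total path length)/(elapsed time); on a piecewise-linear x-t graph the path length is Σ|Δx|.
0–2 s: |Δx| = |-6 − 11| = 17 m
2–5 s: |Δx| = |-10 − -6| = 4 m
5–8 s: |Δx| = |8 − -10| = 18 m
8–11 s: |Δx| = |-10 − 8| = 18 m
11–17 s: |Δx| = |-2 − -10| = 8 m
Total path = 65 m; average speed = 65/17 = 65/17 m/s.

65/17 m/s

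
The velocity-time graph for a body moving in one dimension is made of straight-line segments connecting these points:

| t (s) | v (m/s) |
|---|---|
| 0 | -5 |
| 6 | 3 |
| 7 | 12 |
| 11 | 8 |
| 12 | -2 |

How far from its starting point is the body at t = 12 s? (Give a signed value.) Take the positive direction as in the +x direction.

Net displacement equals the area under the velocity-time graph (areas below the axis count negative).
0–6 s: ½(-5 + 3)(6) = -6 m
6–7 s: ½(3 + 12)(1) = 7.5 m
7–11 s: ½(12 + 8)(4) = 40 m
11–12 s: ½(8 + -2)(1) = 3 m
Net displacement = 44.5 m

44.5 m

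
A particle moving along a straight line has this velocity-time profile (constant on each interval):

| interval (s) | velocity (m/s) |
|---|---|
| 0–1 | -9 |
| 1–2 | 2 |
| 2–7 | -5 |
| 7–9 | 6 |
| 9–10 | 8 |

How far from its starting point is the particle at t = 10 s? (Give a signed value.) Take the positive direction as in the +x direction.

Displacement is the signed area under the v-t curve.
0–1 s: -9 × 1 = -9 m
1–2 s: 2 × 1 = 2 m
2–7 s: -5 × 5 = -25 m
7–9 s: 6 × 2 = 12 m
9–10 s: 8 × 1 = 8 m
Net displacement = -12 m

-12 m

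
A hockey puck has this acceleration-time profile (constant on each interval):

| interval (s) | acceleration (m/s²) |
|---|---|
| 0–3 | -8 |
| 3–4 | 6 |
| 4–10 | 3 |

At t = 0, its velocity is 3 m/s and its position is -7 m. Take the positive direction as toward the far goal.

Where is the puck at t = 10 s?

On each constant-a segment, Δv = aΔt and Δx = v₀Δt + ½aΔt²; chain segment to segment.
0–3 s: v starts 3 m/s; Δx = 3·3 + ½·-8·3² = -27 m; v ends -21 m/s.
3–4 s: v starts -21 m/s; Δx = -21·1 + ½·6·1² = -18 m; v ends -15 m/s.
4–10 s: v starts -15 m/s; Δx = -15·6 + ½·3·6² = -36 m; v ends 3 m/s.
x(10) = -7 + Σ Δx = -88 m.

-88 m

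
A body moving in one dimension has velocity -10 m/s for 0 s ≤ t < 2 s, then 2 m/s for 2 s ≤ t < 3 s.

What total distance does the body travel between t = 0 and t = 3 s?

22 m

Total distance travelled is ∫|v| dt — sum the magnitudes of each area piece.
0–2 s: |-10| × 2 = 20 m
2–3 s: |2| × 1 = 2 m
Total distance = 22 m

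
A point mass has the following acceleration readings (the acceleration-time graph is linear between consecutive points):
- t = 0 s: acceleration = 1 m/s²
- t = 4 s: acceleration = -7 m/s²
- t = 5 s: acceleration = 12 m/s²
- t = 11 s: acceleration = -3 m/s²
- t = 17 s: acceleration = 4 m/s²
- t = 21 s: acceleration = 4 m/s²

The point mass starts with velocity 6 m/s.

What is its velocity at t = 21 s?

42.5 m/s

Δv equals the area under the a-t graph; then v = v₀ + Δv.
0–4 s: ½(1 + -7)(4) = -12 m/s
4–5 s: ½(-7 + 12)(1) = 2.5 m/s
5–11 s: ½(12 + -3)(6) = 27 m/s
11–17 s: ½(-3 + 4)(6) = 3 m/s
17–21 s: 4 × 4 = 16 m/s
Δv = 36.5 m/s, so v(21) = 6 + (36.5) = 42.5 m/s.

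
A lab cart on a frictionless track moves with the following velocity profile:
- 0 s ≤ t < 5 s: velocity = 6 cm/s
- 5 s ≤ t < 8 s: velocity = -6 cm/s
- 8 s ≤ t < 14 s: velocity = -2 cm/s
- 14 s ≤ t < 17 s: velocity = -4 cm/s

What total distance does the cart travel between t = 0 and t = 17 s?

Total distance travelled is ∫|v| dt — sum the magnitudes of each area piece.
0–5 s: |6| × 5 = 30 cm
5–8 s: |-6| × 3 = 18 cm
8–14 s: |-2| × 6 = 12 cm
14–17 s: |-4| × 3 = 12 cm
Total distance = 72 cm

72 cm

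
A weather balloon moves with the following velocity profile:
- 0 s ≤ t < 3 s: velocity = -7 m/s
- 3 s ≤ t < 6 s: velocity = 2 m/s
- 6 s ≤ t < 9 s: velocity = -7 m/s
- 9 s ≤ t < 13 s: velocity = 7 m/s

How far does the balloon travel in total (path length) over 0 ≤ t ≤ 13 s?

Total distance travelled is ∫|v| dt — sum the magnitudes of each area piece.
0–3 s: |-7| × 3 = 21 m
3–6 s: |2| × 3 = 6 m
6–9 s: |-7| × 3 = 21 m
9–13 s: |7| × 4 = 28 m
Total distance = 76 m

76 m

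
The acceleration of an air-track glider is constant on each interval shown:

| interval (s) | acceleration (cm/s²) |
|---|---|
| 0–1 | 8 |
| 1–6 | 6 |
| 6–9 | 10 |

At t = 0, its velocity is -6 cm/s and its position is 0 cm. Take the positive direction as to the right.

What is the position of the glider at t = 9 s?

On each constant-a segment, Δv = aΔt and Δx = v₀Δt + ½aΔt²; chain segment to segment.
0–1 s: v starts -6 cm/s; Δx = -6·1 + ½·8·1² = -2 cm; v ends 2 cm/s.
1–6 s: v starts 2 cm/s; Δx = 2·5 + ½·6·5² = 85 cm; v ends 32 cm/s.
6–9 s: v starts 32 cm/s; Δx = 32·3 + ½·10·3² = 141 cm; v ends 62 cm/s.
x(9) = 0 + Σ Δx = 224 cm.

224 cm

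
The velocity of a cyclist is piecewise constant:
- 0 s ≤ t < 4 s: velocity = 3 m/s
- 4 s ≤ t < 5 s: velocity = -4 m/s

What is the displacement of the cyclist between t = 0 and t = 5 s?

Net displacement equals the area under the velocity-time graph (areas below the axis count negative).
0–4 s: 3 × 4 = 12 m
4–5 s: -4 × 1 = -4 m
Net displacement = 8 m

8 m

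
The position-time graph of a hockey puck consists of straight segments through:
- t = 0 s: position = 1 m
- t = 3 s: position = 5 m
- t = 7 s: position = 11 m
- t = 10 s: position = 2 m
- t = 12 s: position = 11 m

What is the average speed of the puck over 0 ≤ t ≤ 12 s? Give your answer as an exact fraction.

7/3 m/s

Average speed = (total path length)/(elapsed time); on a piecewise-linear x-t graph the path length is Σ|Δx|.
0–3 s: |Δx| = |5 − 1| = 4 m
3–7 s: |Δx| = |11 − 5| = 6 m
7–10 s: |Δx| = |2 − 11| = 9 m
10–12 s: |Δx| = |11 − 2| = 9 m
Total path = 28 m; average speed = 28/12 = 7/3 m/s.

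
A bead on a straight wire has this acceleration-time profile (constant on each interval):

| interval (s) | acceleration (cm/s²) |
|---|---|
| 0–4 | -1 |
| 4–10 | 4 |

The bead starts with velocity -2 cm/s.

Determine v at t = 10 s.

Δv equals the area under the a-t graph; then v = v₀ + Δv.
0–4 s: -1 × 4 = -4 cm/s
4–10 s: 4 × 6 = 24 cm/s
Δv = 20 cm/s, so v(10) = -2 + (20) = 18 cm/s.

18 cm/s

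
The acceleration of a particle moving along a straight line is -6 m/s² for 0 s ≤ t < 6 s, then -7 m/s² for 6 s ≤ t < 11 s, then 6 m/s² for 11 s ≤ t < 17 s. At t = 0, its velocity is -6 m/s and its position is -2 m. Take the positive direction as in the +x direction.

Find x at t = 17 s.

-797.5 m

On each constant-a segment, Δv = aΔt and Δx = v₀Δt + ½aΔt²; chain segment to segment.
0–6 s: v starts -6 m/s; Δx = -6·6 + ½·-6·6² = -144 m; v ends -42 m/s.
6–11 s: v starts -42 m/s; Δx = -42·5 + ½·-7·5² = -297.5 m; v ends -77 m/s.
11–17 s: v starts -77 m/s; Δx = -77·6 + ½·6·6² = -354 m; v ends -41 m/s.
x(17) = -2 + Σ Δx = -797.5 m.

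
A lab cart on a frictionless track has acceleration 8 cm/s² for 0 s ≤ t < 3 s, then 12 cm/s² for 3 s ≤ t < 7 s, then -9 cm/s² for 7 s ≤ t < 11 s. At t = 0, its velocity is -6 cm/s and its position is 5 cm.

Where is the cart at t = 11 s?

383 cm

On each constant-a segment, Δv = aΔt and Δx = v₀Δt + ½aΔt²; chain segment to segment.
0–3 s: v starts -6 cm/s; Δx = -6·3 + ½·8·3² = 18 cm; v ends 18 cm/s.
3–7 s: v starts 18 cm/s; Δx = 18·4 + ½·12·4² = 168 cm; v ends 66 cm/s.
7–11 s: v starts 66 cm/s; Δx = 66·4 + ½·-9·4² = 192 cm; v ends 30 cm/s.
x(11) = 5 + Σ Δx = 383 cm.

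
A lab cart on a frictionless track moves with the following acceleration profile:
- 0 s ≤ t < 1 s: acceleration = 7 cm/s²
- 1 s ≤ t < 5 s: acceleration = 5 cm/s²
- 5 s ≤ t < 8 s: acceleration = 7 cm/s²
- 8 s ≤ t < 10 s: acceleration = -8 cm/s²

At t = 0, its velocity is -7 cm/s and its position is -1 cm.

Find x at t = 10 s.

On each constant-a segment, Δv = aΔt and Δx = v₀Δt + ½aΔt²; chain segment to segment.
0–1 s: v starts -7 cm/s; Δx = -7·1 + ½·7·1² = -3.5 cm; v ends 0 cm/s.
1–5 s: v starts 0 cm/s; Δx = 0·4 + ½·5·4² = 40 cm; v ends 20 cm/s.
5–8 s: v starts 20 cm/s; Δx = 20·3 + ½·7·3² = 91.5 cm; v ends 41 cm/s.
8–10 s: v starts 41 cm/s; Δx = 41·2 + ½·-8·2² = 66 cm; v ends 25 cm/s.
x(10) = -1 + Σ Δx = 193 cm.

193 cm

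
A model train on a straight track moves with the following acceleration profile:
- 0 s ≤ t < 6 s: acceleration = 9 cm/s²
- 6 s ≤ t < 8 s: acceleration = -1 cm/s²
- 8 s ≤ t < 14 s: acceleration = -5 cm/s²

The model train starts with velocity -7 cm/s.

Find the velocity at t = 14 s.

Δv equals the area under the a-t graph; then v = v₀ + Δv.
0–6 s: 9 × 6 = 54 cm/s
6–8 s: -1 × 2 = -2 cm/s
8–14 s: -5 × 6 = -30 cm/s
Δv = 22 cm/s, so v(14) = -7 + (22) = 15 cm/s.

15 cm/s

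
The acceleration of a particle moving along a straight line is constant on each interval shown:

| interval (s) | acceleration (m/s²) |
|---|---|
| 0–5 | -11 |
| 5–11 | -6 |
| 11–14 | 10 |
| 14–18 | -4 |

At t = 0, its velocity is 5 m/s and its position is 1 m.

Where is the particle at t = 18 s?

On each constant-a segment, Δv = aΔt and Δx = v₀Δt + ½aΔt²; chain segment to segment.
0–5 s: v starts 5 m/s; Δx = 5·5 + ½·-11·5² = -112.5 m; v ends -50 m/s.
5–11 s: v starts -50 m/s; Δx = -50·6 + ½·-6·6² = -408 m; v ends -86 m/s.
11–14 s: v starts -86 m/s; Δx = -86·3 + ½·10·3² = -213 m; v ends -56 m/s.
14–18 s: v starts -56 m/s; Δx = -56·4 + ½·-4·4² = -256 m; v ends -72 m/s.
x(18) = 1 + Σ Δx = -988.5 m.

-988.5 m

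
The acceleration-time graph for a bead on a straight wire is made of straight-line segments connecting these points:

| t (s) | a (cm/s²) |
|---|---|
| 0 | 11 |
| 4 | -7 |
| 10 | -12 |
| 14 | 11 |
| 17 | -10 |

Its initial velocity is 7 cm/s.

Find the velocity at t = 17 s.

Δv equals the area under the a-t graph; then v = v₀ + Δv.
0–4 s: ½(11 + -7)(4) = 8 cm/s
4–10 s: ½(-7 + -12)(6) = -57 cm/s
10–14 s: ½(-12 + 11)(4) = -2 cm/s
14–17 s: ½(11 + -10)(3) = 1.5 cm/s
Δv = -49.5 cm/s, so v(17) = 7 + (-49.5) = -42.5 cm/s.

-42.5 cm/s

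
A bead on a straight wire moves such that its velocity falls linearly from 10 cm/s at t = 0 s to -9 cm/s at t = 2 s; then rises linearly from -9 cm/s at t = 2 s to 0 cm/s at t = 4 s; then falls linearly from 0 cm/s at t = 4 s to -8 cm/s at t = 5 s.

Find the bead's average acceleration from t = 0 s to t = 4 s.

Average acceleration = Δv/Δt = (0 − 10)/(4 − 0) = -2.5 cm/s².

-2.5 cm/s²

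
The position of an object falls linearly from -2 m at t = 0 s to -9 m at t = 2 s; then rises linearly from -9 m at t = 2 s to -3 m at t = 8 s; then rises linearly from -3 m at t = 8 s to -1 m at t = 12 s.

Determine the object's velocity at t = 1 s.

-3.5 m/s

Velocity is the slope of the x-t graph on 0–2 s: (-9 − -2)/(2 − 0) = -3.5 m/s.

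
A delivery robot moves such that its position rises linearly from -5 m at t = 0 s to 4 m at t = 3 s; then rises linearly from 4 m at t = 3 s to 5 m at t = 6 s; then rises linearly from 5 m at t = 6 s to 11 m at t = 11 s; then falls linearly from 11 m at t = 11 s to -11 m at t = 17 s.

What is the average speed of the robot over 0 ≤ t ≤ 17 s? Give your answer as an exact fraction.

38/17 m/s

Average speed = (total path length)/(elapsed time); on a piecewise-linear x-t graph the path length is Σ|Δx|.
0–3 s: |Δx| = |4 − -5| = 9 m
3–6 s: |Δx| = |5 − 4| = 1 m
6–11 s: |Δx| = |11 − 5| = 6 m
11–17 s: |Δx| = |-11 − 11| = 22 m
Total path = 38 m; average speed = 38/17 = 38/17 m/s.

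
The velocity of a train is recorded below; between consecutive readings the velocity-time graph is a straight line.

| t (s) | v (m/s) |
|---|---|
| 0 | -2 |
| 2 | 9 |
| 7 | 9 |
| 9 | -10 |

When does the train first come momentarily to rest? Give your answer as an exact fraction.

v changes sign on 0–2 s (from -2 to 9); the graph is linear there, so v = 0 at t = 0 + (2)·(2 − 0)/(9 − -2) = 4/11 s.

t = 4/11 s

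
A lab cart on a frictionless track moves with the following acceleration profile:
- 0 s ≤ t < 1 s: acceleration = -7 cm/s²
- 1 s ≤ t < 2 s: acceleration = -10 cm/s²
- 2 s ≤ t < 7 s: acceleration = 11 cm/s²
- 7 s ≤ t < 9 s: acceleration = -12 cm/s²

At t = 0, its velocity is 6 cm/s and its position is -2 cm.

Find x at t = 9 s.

141 cm

On each constant-a segment, Δv = aΔt and Δx = v₀Δt + ½aΔt²; chain segment to segment.
0–1 s: v starts 6 cm/s; Δx = 6·1 + ½·-7·1² = 2.5 cm; v ends -1 cm/s.
1–2 s: v starts -1 cm/s; Δx = -1·1 + ½·-10·1² = -6 cm; v ends -11 cm/s.
2–7 s: v starts -11 cm/s; Δx = -11·5 + ½·11·5² = 82.5 cm; v ends 44 cm/s.
7–9 s: v starts 44 cm/s; Δx = 44·2 + ½·-12·2² = 64 cm; v ends 20 cm/s.
x(9) = -2 + Σ Δx = 141 cm.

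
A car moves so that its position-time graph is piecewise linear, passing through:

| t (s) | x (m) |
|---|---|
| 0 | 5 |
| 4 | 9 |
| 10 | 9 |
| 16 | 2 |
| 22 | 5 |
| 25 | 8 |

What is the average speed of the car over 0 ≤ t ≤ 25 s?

Average speed = (total path length)/(elapsed time); on a piecewise-linear x-t graph the path length is Σ|Δx|.
0–4 s: |Δx| = |9 − 5| = 4 m
4–10 s: |Δx| = |9 − 9| = 0 m
10–16 s: |Δx| = |2 − 9| = 7 m
16–22 s: |Δx| = |5 − 2| = 3 m
22–25 s: |Δx| = |8 − 5| = 3 m
Total path = 17 m; average speed = 17/25 = 0.68 m/s.

0.68 m/s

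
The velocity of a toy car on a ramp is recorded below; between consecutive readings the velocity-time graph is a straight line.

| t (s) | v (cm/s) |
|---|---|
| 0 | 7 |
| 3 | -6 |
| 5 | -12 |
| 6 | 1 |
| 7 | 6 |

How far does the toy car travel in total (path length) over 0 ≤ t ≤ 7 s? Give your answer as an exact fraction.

Total distance travelled is ∫|v| dt — sum the magnitudes of each area piece.
0–3 s: v = 0 at t = 21/13 s; triangle areas 147/26 + 54/13 = 255/26 cm
3–5 s: |½(-6 + -12)(2)| = 18 cm
5–6 s: v = 0 at t = 77/13 s; triangle areas 72/13 + 1/26 = 145/26 cm
6–7 s: |½(1 + 6)(1)| = 3.5 cm
Total distance = 959/26 cm

959/26 cm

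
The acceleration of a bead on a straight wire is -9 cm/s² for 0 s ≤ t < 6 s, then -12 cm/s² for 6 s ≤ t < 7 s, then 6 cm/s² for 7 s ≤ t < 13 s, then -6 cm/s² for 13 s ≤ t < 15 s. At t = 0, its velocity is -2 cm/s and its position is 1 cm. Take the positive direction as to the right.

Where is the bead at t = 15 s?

On each constant-a segment, Δv = aΔt and Δx = v₀Δt + ½aΔt²; chain segment to segment.
0–6 s: v starts -2 cm/s; Δx = -2·6 + ½·-9·6² = -174 cm; v ends -56 cm/s.
6–7 s: v starts -56 cm/s; Δx = -56·1 + ½·-12·1² = -62 cm; v ends -68 cm/s.
7–13 s: v starts -68 cm/s; Δx = -68·6 + ½·6·6² = -300 cm; v ends -32 cm/s.
13–15 s: v starts -32 cm/s; Δx = -32·2 + ½·-6·2² = -76 cm; v ends -44 cm/s.
x(15) = 1 + Σ Δx = -611 cm.

-611 cm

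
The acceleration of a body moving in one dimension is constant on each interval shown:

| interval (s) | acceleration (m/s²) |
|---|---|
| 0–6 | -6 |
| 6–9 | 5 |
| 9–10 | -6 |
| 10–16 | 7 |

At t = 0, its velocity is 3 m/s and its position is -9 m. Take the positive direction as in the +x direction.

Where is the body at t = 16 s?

On each constant-a segment, Δv = aΔt and Δx = v₀Δt + ½aΔt²; chain segment to segment.
0–6 s: v starts 3 m/s; Δx = 3·6 + ½·-6·6² = -90 m; v ends -33 m/s.
6–9 s: v starts -33 m/s; Δx = -33·3 + ½·5·3² = -76.5 m; v ends -18 m/s.
9–10 s: v starts -18 m/s; Δx = -18·1 + ½·-6·1² = -21 m; v ends -24 m/s.
10–16 s: v starts -24 m/s; Δx = -24·6 + ½·7·6² = -18 m; v ends 18 m/s.
x(16) = -9 + Σ Δx = -214.5 m.

-214.5 m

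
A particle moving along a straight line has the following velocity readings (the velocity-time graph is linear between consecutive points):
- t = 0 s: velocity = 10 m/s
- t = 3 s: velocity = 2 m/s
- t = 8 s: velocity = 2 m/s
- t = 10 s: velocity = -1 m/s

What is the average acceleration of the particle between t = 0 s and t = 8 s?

-1 m/s²

Average acceleration = Δv/Δt = (2 − 10)/(8 − 0) = -1 m/s².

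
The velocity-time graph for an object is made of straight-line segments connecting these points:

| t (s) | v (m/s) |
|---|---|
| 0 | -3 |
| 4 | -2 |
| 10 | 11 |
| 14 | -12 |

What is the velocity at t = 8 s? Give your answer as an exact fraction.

On 4–10 s the graph is linear from -2 to 11 m/s: v(8) = -2 + (11 − -2)·(8 − 4)/(10 − 4) = 20/3 m/s.

20/3 m/s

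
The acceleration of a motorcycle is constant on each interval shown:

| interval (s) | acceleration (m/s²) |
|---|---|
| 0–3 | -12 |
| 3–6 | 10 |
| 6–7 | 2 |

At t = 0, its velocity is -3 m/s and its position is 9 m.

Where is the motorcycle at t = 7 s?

-134 m

On each constant-a segment, Δv = aΔt and Δx = v₀Δt + ½aΔt²; chain segment to segment.
0–3 s: v starts -3 m/s; Δx = -3·3 + ½·-12·3² = -63 m; v ends -39 m/s.
3–6 s: v starts -39 m/s; Δx = -39·3 + ½·10·3² = -72 m; v ends -9 m/s.
6–7 s: v starts -9 m/s; Δx = -9·1 + ½·2·1² = -8 m; v ends -7 m/s.
x(7) = 9 + Σ Δx = -134 m.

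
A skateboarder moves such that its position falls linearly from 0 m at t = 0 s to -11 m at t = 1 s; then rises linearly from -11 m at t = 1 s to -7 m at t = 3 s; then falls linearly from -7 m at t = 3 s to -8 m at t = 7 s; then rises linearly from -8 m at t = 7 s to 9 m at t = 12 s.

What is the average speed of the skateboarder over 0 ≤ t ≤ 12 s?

2.75 m/s

Average speed = (total path length)/(elapsed time); on a piecewise-linear x-t graph the path length is Σ|Δx|.
0–1 s: |Δx| = |-11 − 0| = 11 m
1–3 s: |Δx| = |-7 − -11| = 4 m
3–7 s: |Δx| = |-8 − -7| = 1 m
7–12 s: |Δx| = |9 − -8| = 17 m
Total path = 33 m; average speed = 33/12 = 2.75 m/s.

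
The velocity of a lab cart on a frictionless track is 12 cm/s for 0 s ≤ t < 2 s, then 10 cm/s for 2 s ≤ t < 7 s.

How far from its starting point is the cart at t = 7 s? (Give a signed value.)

Displacement is the signed area under the v-t curve.
0–2 s: 12 × 2 = 24 cm
2–7 s: 10 × 5 = 50 cm
Net displacement = 74 cm

74 cm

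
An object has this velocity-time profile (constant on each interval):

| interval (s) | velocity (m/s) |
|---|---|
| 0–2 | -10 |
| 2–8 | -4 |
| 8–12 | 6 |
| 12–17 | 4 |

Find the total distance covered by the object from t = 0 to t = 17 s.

Total distance travelled is ∫|v| dt — sum the magnitudes of each area piece.
0–2 s: |-10| × 2 = 20 m
2–8 s: |-4| × 6 = 24 m
8–12 s: |6| × 4 = 24 m
12–17 s: |4| × 5 = 20 m
Total distance = 88 m

88 m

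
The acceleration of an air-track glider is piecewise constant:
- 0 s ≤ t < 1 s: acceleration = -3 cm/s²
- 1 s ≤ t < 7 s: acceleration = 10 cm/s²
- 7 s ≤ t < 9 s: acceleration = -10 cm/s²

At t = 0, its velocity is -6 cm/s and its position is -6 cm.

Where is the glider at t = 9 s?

On each constant-a segment, Δv = aΔt and Δx = v₀Δt + ½aΔt²; chain segment to segment.
0–1 s: v starts -6 cm/s; Δx = -6·1 + ½·-3·1² = -7.5 cm; v ends -9 cm/s.
1–7 s: v starts -9 cm/s; Δx = -9·6 + ½·10·6² = 126 cm; v ends 51 cm/s.
7–9 s: v starts 51 cm/s; Δx = 51·2 + ½·-10·2² = 82 cm; v ends 31 cm/s.
x(9) = -6 + Σ Δx = 194.5 cm.

194.5 cm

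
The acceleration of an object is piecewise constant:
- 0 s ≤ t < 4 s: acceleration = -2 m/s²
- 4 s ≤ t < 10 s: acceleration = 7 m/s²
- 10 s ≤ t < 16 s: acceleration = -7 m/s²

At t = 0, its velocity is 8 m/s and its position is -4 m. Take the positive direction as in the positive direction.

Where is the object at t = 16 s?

On each constant-a segment, Δv = aΔt and Δx = v₀Δt + ½aΔt²; chain segment to segment.
0–4 s: v starts 8 m/s; Δx = 8·4 + ½·-2·4² = 16 m; v ends 0 m/s.
4–10 s: v starts 0 m/s; Δx = 0·6 + ½·7·6² = 126 m; v ends 42 m/s.
10–16 s: v starts 42 m/s; Δx = 42·6 + ½·-7·6² = 126 m; v ends 0 m/s.
x(16) = -4 + Σ Δx = 264 m.

264 m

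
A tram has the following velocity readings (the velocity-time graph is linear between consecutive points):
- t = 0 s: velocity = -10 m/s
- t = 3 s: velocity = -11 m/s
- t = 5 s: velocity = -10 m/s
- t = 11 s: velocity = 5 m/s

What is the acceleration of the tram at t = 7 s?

Acceleration is the slope of the v-t graph on 5–11 s: (5 − -10)/(11 − 5) = 2.5 m/s².

2.5 m/s²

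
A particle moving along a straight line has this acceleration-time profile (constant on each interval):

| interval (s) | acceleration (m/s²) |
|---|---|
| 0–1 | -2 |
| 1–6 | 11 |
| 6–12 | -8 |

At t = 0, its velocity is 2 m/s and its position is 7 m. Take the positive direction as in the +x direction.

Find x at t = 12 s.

On each constant-a segment, Δv = aΔt and Δx = v₀Δt + ½aΔt²; chain segment to segment.
0–1 s: v starts 2 m/s; Δx = 2·1 + ½·-2·1² = 1 m; v ends 0 m/s.
1–6 s: v starts 0 m/s; Δx = 0·5 + ½·11·5² = 137.5 m; v ends 55 m/s.
6–12 s: v starts 55 m/s; Δx = 55·6 + ½·-8·6² = 186 m; v ends 7 m/s.
x(12) = 7 + Σ Δx = 331.5 m.

331.5 m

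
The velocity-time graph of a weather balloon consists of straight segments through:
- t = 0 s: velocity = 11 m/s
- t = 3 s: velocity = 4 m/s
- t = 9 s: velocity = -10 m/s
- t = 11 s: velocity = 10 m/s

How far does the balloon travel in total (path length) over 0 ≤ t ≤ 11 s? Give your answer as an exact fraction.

803/14 m

Total distance travelled is ∫|v| dt — sum the magnitudes of each area piece.
0–3 s: |½(11 + 4)(3)| = 22.5 m
3–9 s: v = 0 at t = 33/7 s; triangle areas 24/7 + 150/7 = 174/7 m
9–11 s: v = 0 at t = 10 s; triangle areas 5 + 5 = 10 m
Total distance = 803/14 m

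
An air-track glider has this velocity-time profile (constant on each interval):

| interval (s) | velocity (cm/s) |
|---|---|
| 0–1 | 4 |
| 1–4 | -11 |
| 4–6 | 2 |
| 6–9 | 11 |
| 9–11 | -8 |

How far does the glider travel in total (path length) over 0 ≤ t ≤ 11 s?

90 cm

Total distance travelled is ∫|v| dt — sum the magnitudes of each area piece.
0–1 s: |4| × 1 = 4 cm
1–4 s: |-11| × 3 = 33 cm
4–6 s: |2| × 2 = 4 cm
6–9 s: |11| × 3 = 33 cm
9–11 s: |-8| × 2 = 16 cm
Total distance = 90 cm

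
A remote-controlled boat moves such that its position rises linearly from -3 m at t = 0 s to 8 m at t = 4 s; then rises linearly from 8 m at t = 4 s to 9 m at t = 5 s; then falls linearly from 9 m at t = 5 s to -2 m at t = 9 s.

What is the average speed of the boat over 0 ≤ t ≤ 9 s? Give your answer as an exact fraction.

Average speed = (total path length)/(elapsed time); on a piecewise-linear x-t graph the path length is Σ|Δx|.
0–4 s: |Δx| = |8 − -3| = 11 m
4–5 s: |Δx| = |9 − 8| = 1 m
5–9 s: |Δx| = |-2 − 9| = 11 m
Total path = 23 m; average speed = 23/9 = 23/9 m/s.

23/9 m/s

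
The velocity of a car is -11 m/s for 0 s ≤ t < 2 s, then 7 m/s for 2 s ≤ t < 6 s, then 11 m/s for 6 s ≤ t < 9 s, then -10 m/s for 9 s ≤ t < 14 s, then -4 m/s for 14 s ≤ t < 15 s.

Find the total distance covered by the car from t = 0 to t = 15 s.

137 m

Distance (not displacement) is the total path length: add the absolute areas under v-t.
0–2 s: |-11| × 2 = 22 m
2–6 s: |7| × 4 = 28 m
6–9 s: |11| × 3 = 33 m
9–14 s: |-10| × 5 = 50 m
14–15 s: |-4| × 1 = 4 m
Total distance = 137 m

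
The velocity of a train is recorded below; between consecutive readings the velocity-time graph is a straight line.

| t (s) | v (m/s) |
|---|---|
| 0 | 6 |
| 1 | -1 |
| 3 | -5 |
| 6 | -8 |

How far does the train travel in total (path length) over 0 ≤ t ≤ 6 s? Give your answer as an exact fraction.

197/7 m

Total distance travelled is ∫|v| dt — sum the magnitudes of each area piece.
0–1 s: v = 0 at t = 6/7 s; triangle areas 18/7 + 1/14 = 37/14 m
1–3 s: |½(-1 + -5)(2)| = 6 m
3–6 s: |½(-5 + -8)(3)| = 19.5 m
Total distance = 197/7 m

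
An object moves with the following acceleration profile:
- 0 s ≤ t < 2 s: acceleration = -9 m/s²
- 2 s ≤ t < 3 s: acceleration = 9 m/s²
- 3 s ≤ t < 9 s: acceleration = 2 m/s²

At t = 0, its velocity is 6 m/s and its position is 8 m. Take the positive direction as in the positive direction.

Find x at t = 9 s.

12.5 m

On each constant-a segment, Δv = aΔt and Δx = v₀Δt + ½aΔt²; chain segment to segment.
0–2 s: v starts 6 m/s; Δx = 6·2 + ½·-9·2² = -6 m; v ends -12 m/s.
2–3 s: v starts -12 m/s; Δx = -12·1 + ½·9·1² = -7.5 m; v ends -3 m/s.
3–9 s: v starts -3 m/s; Δx = -3·6 + ½·2·6² = 18 m; v ends 9 m/s.
x(9) = 8 + Σ Δx = 12.5 m.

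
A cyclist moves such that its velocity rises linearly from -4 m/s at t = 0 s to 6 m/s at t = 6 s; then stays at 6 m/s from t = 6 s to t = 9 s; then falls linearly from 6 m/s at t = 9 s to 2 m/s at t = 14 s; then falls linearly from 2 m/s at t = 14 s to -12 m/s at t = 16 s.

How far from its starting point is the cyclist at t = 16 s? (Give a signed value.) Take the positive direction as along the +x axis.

34 m

Displacement is the signed area under the v-t curve.
0–6 s: ½(-4 + 6)(6) = 6 m
6–9 s: 6 × 3 = 18 m
9–14 s: ½(6 + 2)(5) = 20 m
14–16 s: ½(2 + -12)(2) = -10 m
Net displacement = 34 m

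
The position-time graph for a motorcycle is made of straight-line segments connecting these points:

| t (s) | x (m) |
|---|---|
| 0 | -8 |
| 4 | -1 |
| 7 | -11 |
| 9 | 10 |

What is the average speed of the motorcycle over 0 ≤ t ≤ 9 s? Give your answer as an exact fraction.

Average speed = (total path length)/(elapsed time); on a piecewise-linear x-t graph the path length is Σ|Δx|.
0–4 s: |Δx| = |-1 − -8| = 7 m
4–7 s: |Δx| = |-11 − -1| = 10 m
7–9 s: |Δx| = |10 − -11| = 21 m
Total path = 38 m; average speed = 38/9 = 38/9 m/s.

38/9 m/s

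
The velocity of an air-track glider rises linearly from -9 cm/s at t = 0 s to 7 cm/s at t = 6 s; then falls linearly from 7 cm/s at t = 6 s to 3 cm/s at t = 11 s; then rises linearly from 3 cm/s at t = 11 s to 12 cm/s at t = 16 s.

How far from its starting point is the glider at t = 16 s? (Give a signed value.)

Net displacement equals the area under the velocity-time graph (areas below the axis count negative).
0–6 s: ½(-9 + 7)(6) = -6 cm
6–11 s: ½(7 + 3)(5) = 25 cm
11–16 s: ½(3 + 12)(5) = 37.5 cm
Net displacement = 56.5 cm

56.5 cm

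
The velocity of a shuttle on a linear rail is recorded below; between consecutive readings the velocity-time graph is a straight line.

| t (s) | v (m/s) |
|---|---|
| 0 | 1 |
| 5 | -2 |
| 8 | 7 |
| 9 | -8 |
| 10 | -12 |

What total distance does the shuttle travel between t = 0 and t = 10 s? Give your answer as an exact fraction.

Distance (not displacement) is the total path length: add the absolute areas under v-t.
0–5 s: v = 0 at t = 5/3 s; triangle areas 5/6 + 10/3 = 25/6 m
5–8 s: v = 0 at t = 17/3 s; triangle areas 2/3 + 49/6 = 53/6 m
8–9 s: v = 0 at t = 127/15 s; triangle areas 49/30 + 32/15 = 113/30 m
9–10 s: |½(-8 + -12)(1)| = 10 m
Total distance = 803/30 m

803/30 m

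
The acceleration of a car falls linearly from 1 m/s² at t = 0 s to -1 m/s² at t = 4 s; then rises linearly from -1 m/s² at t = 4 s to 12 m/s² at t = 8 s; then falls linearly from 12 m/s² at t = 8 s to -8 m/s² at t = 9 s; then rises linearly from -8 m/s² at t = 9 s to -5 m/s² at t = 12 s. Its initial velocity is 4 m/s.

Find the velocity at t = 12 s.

8.5 m/s

Δv equals the area under the a-t graph; then v = v₀ + Δv.
0–4 s: ½(1 + -1)(4) = 0 m/s
4–8 s: ½(-1 + 12)(4) = 22 m/s
8–9 s: ½(12 + -8)(1) = 2 m/s
9–12 s: ½(-8 + -5)(3) = -19.5 m/s
Δv = 4.5 m/s, so v(12) = 4 + (4.5) = 8.5 m/s.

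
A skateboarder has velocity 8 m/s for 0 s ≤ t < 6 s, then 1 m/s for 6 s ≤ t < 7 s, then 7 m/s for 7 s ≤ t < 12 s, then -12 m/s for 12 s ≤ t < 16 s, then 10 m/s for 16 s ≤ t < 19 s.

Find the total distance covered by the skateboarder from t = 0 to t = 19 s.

162 m

Total distance travelled is ∫|v| dt — sum the magnitudes of each area piece.
0–6 s: |8| × 6 = 48 m
6–7 s: |1| × 1 = 1 m
7–12 s: |7| × 5 = 35 m
12–16 s: |-12| × 4 = 48 m
16–19 s: |10| × 3 = 30 m
Total distance = 162 m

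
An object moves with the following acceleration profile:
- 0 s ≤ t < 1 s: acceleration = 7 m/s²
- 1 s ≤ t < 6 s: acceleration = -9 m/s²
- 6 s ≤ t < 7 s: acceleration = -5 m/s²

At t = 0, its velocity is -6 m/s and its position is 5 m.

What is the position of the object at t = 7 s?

On each constant-a segment, Δv = aΔt and Δx = v₀Δt + ½aΔt²; chain segment to segment.
0–1 s: v starts -6 m/s; Δx = -6·1 + ½·7·1² = -2.5 m; v ends 1 m/s.
1–6 s: v starts 1 m/s; Δx = 1·5 + ½·-9·5² = -107.5 m; v ends -44 m/s.
6–7 s: v starts -44 m/s; Δx = -44·1 + ½·-5·1² = -46.5 m; v ends -49 m/s.
x(7) = 5 + Σ Δx = -151.5 m.

-151.5 m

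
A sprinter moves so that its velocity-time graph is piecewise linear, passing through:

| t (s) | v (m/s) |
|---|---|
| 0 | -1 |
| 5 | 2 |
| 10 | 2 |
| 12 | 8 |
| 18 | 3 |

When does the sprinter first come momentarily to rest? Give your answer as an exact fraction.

v changes sign on 0–5 s (from -1 to 2); the graph is linear there, so v = 0 at t = 0 + (1)·(5 − 0)/(2 − -1) = 5/3 s.

t = 5/3 s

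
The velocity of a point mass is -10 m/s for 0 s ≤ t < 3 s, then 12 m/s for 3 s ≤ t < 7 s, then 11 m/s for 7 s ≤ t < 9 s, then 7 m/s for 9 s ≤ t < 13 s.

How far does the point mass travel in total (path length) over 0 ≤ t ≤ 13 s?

Distance (not displacement) is the total path length: add the absolute areas under v-t.
0–3 s: |-10| × 3 = 30 m
3–7 s: |12| × 4 = 48 m
7–9 s: |11| × 2 = 22 m
9–13 s: |7| × 4 = 28 m
Total distance = 128 m

128 m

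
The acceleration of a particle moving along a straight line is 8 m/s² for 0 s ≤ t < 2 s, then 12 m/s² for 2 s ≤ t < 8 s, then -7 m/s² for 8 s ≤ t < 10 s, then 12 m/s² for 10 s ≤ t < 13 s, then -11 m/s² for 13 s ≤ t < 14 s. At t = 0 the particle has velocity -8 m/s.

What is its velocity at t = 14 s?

91 m/s

Δv equals the area under the a-t graph; then v = v₀ + Δv.
0–2 s: 8 × 2 = 16 m/s
2–8 s: 12 × 6 = 72 m/s
8–10 s: -7 × 2 = -14 m/s
10–13 s: 12 × 3 = 36 m/s
13–14 s: -11 × 1 = -11 m/s
Δv = 99 m/s, so v(14) = -8 + (99) = 91 m/s.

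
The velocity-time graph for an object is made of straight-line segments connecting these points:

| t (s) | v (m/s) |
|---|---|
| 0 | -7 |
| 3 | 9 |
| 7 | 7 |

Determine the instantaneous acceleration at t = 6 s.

-0.5 m/s²

Acceleration is the slope of the v-t graph on 3–7 s: (7 − 9)/(7 − 3) = -0.5 m/s².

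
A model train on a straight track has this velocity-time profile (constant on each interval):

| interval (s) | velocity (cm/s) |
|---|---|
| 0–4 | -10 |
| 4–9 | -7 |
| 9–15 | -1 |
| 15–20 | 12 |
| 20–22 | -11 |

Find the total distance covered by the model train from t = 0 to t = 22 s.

163 cm

Total distance travelled is ∫|v| dt — sum the magnitudes of each area piece.
0–4 s: |-10| × 4 = 40 cm
4–9 s: |-7| × 5 = 35 cm
9–15 s: |-1| × 6 = 6 cm
15–20 s: |12| × 5 = 60 cm
20–22 s: |-11| × 2 = 22 cm
Total distance = 163 cm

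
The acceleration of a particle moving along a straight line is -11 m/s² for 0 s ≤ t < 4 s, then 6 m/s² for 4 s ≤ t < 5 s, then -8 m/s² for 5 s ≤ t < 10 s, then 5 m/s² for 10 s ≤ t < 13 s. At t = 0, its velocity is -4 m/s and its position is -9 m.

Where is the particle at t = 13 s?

-691.5 m

On each constant-a segment, Δv = aΔt and Δx = v₀Δt + ½aΔt²; chain segment to segment.
0–4 s: v starts -4 m/s; Δx = -4·4 + ½·-11·4² = -104 m; v ends -48 m/s.
4–5 s: v starts -48 m/s; Δx = -48·1 + ½·6·1² = -45 m; v ends -42 m/s.
5–10 s: v starts -42 m/s; Δx = -42·5 + ½·-8·5² = -310 m; v ends -82 m/s.
10–13 s: v starts -82 m/s; Δx = -82·3 + ½·5·3² = -223.5 m; v ends -67 m/s.
x(13) = -9 + Σ Δx = -691.5 m.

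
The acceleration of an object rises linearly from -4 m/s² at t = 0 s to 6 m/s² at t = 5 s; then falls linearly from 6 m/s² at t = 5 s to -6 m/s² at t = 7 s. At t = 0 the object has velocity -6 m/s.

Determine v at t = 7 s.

-1 m/s

Δv equals the area under the a-t graph; then v = v₀ + Δv.
0–5 s: ½(-4 + 6)(5) = 5 m/s
5–7 s: ½(6 + -6)(2) = 0 m/s
Δv = 5 m/s, so v(7) = -6 + (5) = -1 m/s.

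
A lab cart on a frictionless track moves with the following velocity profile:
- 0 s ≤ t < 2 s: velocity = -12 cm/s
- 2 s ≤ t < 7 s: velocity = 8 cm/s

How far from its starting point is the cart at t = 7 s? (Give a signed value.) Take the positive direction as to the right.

Displacement is the signed area under the v-t curve.
0–2 s: -12 × 2 = -24 cm
2–7 s: 8 × 5 = 40 cm
Net displacement = 16 cm

16 cm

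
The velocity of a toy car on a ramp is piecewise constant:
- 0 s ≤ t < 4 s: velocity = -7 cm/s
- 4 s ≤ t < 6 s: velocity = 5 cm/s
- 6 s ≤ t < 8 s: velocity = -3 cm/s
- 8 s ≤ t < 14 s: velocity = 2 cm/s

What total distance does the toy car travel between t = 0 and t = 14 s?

56 cm

Total distance travelled is ∫|v| dt — sum the magnitudes of each area piece.
0–4 s: |-7| × 4 = 28 cm
4–6 s: |5| × 2 = 10 cm
6–8 s: |-3| × 2 = 6 cm
8–14 s: |2| × 6 = 12 cm
Total distance = 56 cm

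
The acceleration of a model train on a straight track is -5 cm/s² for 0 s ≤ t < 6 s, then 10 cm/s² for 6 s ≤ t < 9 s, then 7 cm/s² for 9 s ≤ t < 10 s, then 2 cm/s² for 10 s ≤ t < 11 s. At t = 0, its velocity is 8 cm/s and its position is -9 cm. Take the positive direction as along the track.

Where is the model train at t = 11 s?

On each constant-a segment, Δv = aΔt and Δx = v₀Δt + ½aΔt²; chain segment to segment.
0–6 s: v starts 8 cm/s; Δx = 8·6 + ½·-5·6² = -42 cm; v ends -22 cm/s.
6–9 s: v starts -22 cm/s; Δx = -22·3 + ½·10·3² = -21 cm; v ends 8 cm/s.
9–10 s: v starts 8 cm/s; Δx = 8·1 + ½·7·1² = 11.5 cm; v ends 15 cm/s.
10–11 s: v starts 15 cm/s; Δx = 15·1 + ½·2·1² = 16 cm; v ends 17 cm/s.
x(11) = -9 + Σ Δx = -44.5 cm.

-44.5 cm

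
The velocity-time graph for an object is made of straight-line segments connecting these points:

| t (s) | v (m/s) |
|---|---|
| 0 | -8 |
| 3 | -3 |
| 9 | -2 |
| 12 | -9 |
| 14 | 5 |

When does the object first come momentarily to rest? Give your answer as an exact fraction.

v changes sign on 12–14 s (from -9 to 5); the graph is linear there, so v = 0 at t = 12 + (9)·(14 − 12)/(5 − -9) = 93/7 s.

t = 93/7 s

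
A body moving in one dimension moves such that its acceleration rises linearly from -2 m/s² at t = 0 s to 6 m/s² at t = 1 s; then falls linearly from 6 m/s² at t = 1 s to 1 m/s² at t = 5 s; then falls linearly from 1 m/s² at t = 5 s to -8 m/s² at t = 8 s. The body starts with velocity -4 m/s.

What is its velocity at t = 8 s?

Δv equals the area under the a-t graph; then v = v₀ + Δv.
0–1 s: ½(-2 + 6)(1) = 2 m/s
1–5 s: ½(6 + 1)(4) = 14 m/s
5–8 s: ½(1 + -8)(3) = -10.5 m/s
Δv = 5.5 m/s, so v(8) = -4 + (5.5) = 1.5 m/s.

1.5 m/s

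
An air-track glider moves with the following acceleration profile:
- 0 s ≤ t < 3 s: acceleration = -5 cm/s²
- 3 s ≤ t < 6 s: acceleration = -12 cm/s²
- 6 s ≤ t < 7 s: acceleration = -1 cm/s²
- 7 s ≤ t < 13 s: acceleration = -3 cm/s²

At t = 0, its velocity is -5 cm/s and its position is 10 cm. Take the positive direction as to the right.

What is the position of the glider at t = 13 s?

-594 cm

On each constant-a segment, Δv = aΔt and Δx = v₀Δt + ½aΔt²; chain segment to segment.
0–3 s: v starts -5 cm/s; Δx = -5·3 + ½·-5·3² = -37.5 cm; v ends -20 cm/s.
3–6 s: v starts -20 cm/s; Δx = -20·3 + ½·-12·3² = -114 cm; v ends -56 cm/s.
6–7 s: v starts -56 cm/s; Δx = -56·1 + ½·-1·1² = -56.5 cm; v ends -57 cm/s.
7–13 s: v starts -57 cm/s; Δx = -57·6 + ½·-3·6² = -396 cm; v ends -75 cm/s.
x(13) = 10 + Σ Δx = -594 cm.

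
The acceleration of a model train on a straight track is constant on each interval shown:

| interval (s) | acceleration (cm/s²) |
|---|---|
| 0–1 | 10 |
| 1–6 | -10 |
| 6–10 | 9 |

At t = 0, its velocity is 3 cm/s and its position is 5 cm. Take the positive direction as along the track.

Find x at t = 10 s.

On each constant-a segment, Δv = aΔt and Δx = v₀Δt + ½aΔt²; chain segment to segment.
0–1 s: v starts 3 cm/s; Δx = 3·1 + ½·10·1² = 8 cm; v ends 13 cm/s.
1–6 s: v starts 13 cm/s; Δx = 13·5 + ½·-10·5² = -60 cm; v ends -37 cm/s.
6–10 s: v starts -37 cm/s; Δx = -37·4 + ½·9·4² = -76 cm; v ends -1 cm/s.
x(10) = 5 + Σ Δx = -123 cm.

-123 cm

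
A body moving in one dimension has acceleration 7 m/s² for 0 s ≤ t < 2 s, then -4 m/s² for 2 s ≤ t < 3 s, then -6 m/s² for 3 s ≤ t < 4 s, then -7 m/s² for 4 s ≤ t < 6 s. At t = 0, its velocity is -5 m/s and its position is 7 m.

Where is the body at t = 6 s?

On each constant-a segment, Δv = aΔt and Δx = v₀Δt + ½aΔt²; chain segment to segment.
0–2 s: v starts -5 m/s; Δx = -5·2 + ½·7·2² = 4 m; v ends 9 m/s.
2–3 s: v starts 9 m/s; Δx = 9·1 + ½·-4·1² = 7 m; v ends 5 m/s.
3–4 s: v starts 5 m/s; Δx = 5·1 + ½·-6·1² = 2 m; v ends -1 m/s.
4–6 s: v starts -1 m/s; Δx = -1·2 + ½·-7·2² = -16 m; v ends -15 m/s.
x(6) = 7 + Σ Δx = 4 m.

4 m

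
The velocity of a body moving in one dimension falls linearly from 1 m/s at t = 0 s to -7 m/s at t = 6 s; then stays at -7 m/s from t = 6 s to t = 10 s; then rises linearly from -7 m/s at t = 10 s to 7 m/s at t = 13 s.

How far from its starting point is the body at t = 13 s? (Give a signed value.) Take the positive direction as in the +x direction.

-46 m

Displacement is the signed area under the v-t curve.
0–6 s: ½(1 + -7)(6) = -18 m
6–10 s: -7 × 4 = -28 m
10–13 s: ½(-7 + 7)(3) = 0 m
Net displacement = -46 m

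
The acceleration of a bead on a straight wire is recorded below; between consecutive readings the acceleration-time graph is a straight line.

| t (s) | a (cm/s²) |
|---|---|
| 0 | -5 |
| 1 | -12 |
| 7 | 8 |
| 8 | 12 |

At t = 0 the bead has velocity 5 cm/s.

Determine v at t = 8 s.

-5.5 cm/s

Δv equals the area under the a-t graph; then v = v₀ + Δv.
0–1 s: ½(-5 + -12)(1) = -8.5 cm/s
1–7 s: ½(-12 + 8)(6) = -12 cm/s
7–8 s: ½(8 + 12)(1) = 10 cm/s
Δv = -10.5 cm/s, so v(8) = 5 + (-10.5) = -5.5 cm/s.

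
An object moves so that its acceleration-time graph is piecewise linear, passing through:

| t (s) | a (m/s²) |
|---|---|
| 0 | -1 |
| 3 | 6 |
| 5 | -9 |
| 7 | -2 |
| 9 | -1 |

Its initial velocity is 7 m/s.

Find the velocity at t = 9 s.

Δv equals the area under the a-t graph; then v = v₀ + Δv.
0–3 s: ½(-1 + 6)(3) = 7.5 m/s
3–5 s: ½(6 + -9)(2) = -3 m/s
5–7 s: ½(-9 + -2)(2) = -11 m/s
7–9 s: ½(-2 + -1)(2) = -3 m/s
Δv = -9.5 m/s, so v(9) = 7 + (-9.5) = -2.5 m/s.

-2.5 m/s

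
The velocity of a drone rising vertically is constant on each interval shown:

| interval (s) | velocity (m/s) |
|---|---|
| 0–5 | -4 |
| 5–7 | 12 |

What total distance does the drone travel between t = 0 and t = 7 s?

44 m

Total distance travelled is ∫|v| dt — sum the magnitudes of each area piece.
0–5 s: |-4| × 5 = 20 m
5–7 s: |12| × 2 = 24 m
Total distance = 44 m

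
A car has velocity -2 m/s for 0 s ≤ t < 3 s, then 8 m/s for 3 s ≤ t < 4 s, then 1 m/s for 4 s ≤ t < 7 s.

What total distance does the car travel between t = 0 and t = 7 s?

Total distance travelled is ∫|v| dt — sum the magnitudes of each area piece.
0–3 s: |-2| × 3 = 6 m
3–4 s: |8| × 1 = 8 m
4–7 s: |1| × 3 = 3 m
Total distance = 17 m

17 m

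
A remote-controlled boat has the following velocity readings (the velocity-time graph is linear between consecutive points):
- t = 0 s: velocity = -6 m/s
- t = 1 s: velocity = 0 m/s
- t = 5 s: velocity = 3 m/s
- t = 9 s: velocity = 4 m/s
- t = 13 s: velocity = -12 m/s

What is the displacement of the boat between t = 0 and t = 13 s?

Net displacement equals the area under the velocity-time graph (areas below the axis count negative).
0–1 s: ½(-6 + 0)(1) = -3 m
1–5 s: ½(0 + 3)(4) = 6 m
5–9 s: ½(3 + 4)(4) = 14 m
9–13 s: ½(4 + -12)(4) = -16 m
Net displacement = 1 m

1 m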